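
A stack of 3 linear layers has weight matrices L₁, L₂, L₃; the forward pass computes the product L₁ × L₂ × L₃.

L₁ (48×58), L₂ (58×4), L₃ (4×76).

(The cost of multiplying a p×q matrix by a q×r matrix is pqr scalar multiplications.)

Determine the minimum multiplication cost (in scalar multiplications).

Order (L₁ × (L₂ × L₃)): (L₂ × L₃): 58×4 by 4×76 → 58×76, cost 58·4·76 = 17632; (L₁ × (L₂ × L₃)): 48×58 by 58×76 → 48×76, cost 48·58·76 = 211584; cumulative 229216. Total 229216.
Order ((L₁ × L₂) × L₃): (L₁ × L₂): 48×58 by 58×4 → 48×4, cost 48·58·4 = 11136; ((L₁ × L₂) × L₃): 48×4 by 4×76 → 48×76, cost 48·4·76 = 14592; cumulative 25728. Total 25728.
Minimum: 25728.

25728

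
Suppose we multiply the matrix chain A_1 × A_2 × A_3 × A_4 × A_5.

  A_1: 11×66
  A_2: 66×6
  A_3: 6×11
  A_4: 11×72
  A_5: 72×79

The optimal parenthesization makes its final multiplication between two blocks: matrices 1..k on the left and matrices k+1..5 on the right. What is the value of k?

Adjacent pairs: A_1A_2 = 11·66·6 = 4356; A_2A_3 = 66·6·11 = 4356; A_3A_4 = 6·11·72 = 4752; A_4A_5 = 11·72·79 = 62568.
Length 3: A_1..A_3: k=1: 0+4356+11·66·11=12342; k=2: 4356+0+11·6·11=5082 → min 5082 | A_2..A_4: k=2: 0+4752+66·6·72=33264; k=3: 4356+0+66·11·72=56628 → min 33264 | A_3..A_5: k=3: 0+62568+6·11·79=67782; k=4: 4752+0+6·72·79=38880 → min 38880.
Length 4: A_1..A_4: k=1: 0+33264+11·66·72=85536; k=2: 4356+4752+11·6·72=13860; k=3: 5082+0+11·11·72=13794 → min 13794 | A_2..A_5: k=2: 0+38880+66·6·79=70164; k=3: 4356+62568+66·11·79=124278; k=4: 33264+0+66·72·79=408672 → min 70164.
Top-level splits: k=1: (A_1..A_1)·(A_2..A_5) → 0+70164+11·66·79 = 127518; k=2: (A_1..A_2)·(A_3..A_5) → 4356+38880+11·6·79 = 48450; k=3: (A_1..A_3)·(A_4..A_5) → 5082+62568+11·11·79 = 77209; k=4: (A_1..A_4)·(A_5..A_5) → 13794+0+11·72·79 = 76362.
Best split is after A_2, i.e. k = 2.

2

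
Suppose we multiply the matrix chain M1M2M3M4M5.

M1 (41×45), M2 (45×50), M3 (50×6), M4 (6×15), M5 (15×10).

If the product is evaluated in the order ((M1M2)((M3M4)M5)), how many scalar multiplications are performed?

124750

(M1M2): 41×45 by 45×50 → 41×50, cost 41·45·50 = 92250
(M3M4): 50×6 by 6×15 → 50×15, cost 50·6·15 = 4500
((M3M4)M5): 50×15 by 15×10 → 50×10, cost 50·15·10 = 7500; cumulative 12000
((M1M2)((M3M4)M5)): 41×50 by 50×10 → 41×10, cost 41·50·10 = 20500; cumulative 124750
Total: 124750 scalar multiplications.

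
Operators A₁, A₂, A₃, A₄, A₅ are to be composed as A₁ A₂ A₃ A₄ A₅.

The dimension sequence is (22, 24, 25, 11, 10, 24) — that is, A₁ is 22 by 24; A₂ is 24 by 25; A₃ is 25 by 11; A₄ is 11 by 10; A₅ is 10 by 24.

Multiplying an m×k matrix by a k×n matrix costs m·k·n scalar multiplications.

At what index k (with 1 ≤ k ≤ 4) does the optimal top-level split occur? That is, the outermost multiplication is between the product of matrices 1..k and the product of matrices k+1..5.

Adjacent pairs: A₁A₂ = 22·24·25 = 13200; A₂A₃ = 24·25·11 = 6600; A₃A₄ = 25·11·10 = 2750; A₄A₅ = 11·10·24 = 2640.
Length 3: A₁..A₃: k=1: 0+6600+22·24·11=12408; k=2: 13200+0+22·25·11=19250 → min 12408 | A₂..A₄: k=2: 0+2750+24·25·10=8750; k=3: 6600+0+24·11·10=9240 → min 8750 | A₃..A₅: k=3: 0+2640+25·11·24=9240; k=4: 2750+0+25·10·24=8750 → min 8750.
Length 4: A₁..A₄: k=1: 0+8750+22·24·10=14030; k=2: 13200+2750+22·25·10=21450; k=3: 12408+0+22·11·10=14828 → min 14030 | A₂..A₅: k=2: 0+8750+24·25·24=23150; k=3: 6600+2640+24·11·24=15576; k=4: 8750+0+24·10·24=14510 → min 14510.
Top-level splits: k=1: (A₁..A₁)·(A₂..A₅) → 0+14510+22·24·24 = 27182; k=2: (A₁..A₂)·(A₃..A₅) → 13200+8750+22·25·24 = 35150; k=3: (A₁..A₃)·(A₄..A₅) → 12408+2640+22·11·24 = 20856; k=4: (A₁..A₄)·(A₅..A₅) → 14030+0+22·10·24 = 19310.
Best split is after A₄, i.e. k = 4.

4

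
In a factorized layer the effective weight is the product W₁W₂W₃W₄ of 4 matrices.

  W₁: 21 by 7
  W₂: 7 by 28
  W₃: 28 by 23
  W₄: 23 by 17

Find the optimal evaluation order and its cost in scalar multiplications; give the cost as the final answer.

Adjacent pairs: W₁W₂ = 21·7·28 = 4116; W₂W₃ = 7·28·23 = 4508; W₃W₄ = 28·23·17 = 10948.
Length 3: W₁..W₃: k=1: 0+4508+21·7·23=7889; k=2: 4116+0+21·28·23=17640 → min 7889 | W₂..W₄: k=2: 0+10948+7·28·17=14280; k=3: 4508+0+7·23·17=7245 → min 7245.
Length 4: W₁..W₄: k=1: 0+7245+21·7·17=9744; k=2: 4116+10948+21·28·17=25060; k=3: 7889+0+21·23·17=16100 → min 9744.
Optimal parenthesization: (W₁((W₂W₃)W₄)) with cost 9744.

9744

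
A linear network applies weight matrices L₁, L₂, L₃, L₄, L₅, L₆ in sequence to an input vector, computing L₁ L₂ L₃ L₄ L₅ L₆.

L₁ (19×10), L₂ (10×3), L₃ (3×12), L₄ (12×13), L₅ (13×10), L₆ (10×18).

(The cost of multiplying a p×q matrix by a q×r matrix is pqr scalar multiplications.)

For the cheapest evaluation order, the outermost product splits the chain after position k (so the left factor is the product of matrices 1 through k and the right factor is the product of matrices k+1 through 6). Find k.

Adjacent pairs: L₁L₂ = 19·10·3 = 570; L₂L₃ = 10·3·12 = 360; L₃L₄ = 3·12·13 = 468; L₄L₅ = 12·13·10 = 1560; L₅L₆ = 13·10·18 = 2340.
Length 3: L₁..L₃: k=1: 0+360+19·10·12=2640; k=2: 570+0+19·3·12=1254 → min 1254 | L₂..L₄: k=2: 0+468+10·3·13=858; k=3: 360+0+10·12·13=1920 → min 858 | L₃..L₅: k=3: 0+1560+3·12·10=1920; k=4: 468+0+3·13·10=858 → min 858 | L₄..L₆: k=4: 0+2340+12·13·18=5148; k=5: 1560+0+12·10·18=3720 → min 3720.
Length 4: L₁..L₄: k=1: 0+858+19·10·13=3328; k=2: 570+468+19·3·13=1779; k=3: 1254+0+19·12·13=4218 → min 1779 | L₂..L₅: k=2: 0+858+10·3·10=1158; k=3: 360+1560+10·12·10=3120; k=4: 858+0+10·13·10=2158 → min 1158 | L₃..L₆: k=3: 0+3720+3·12·18=4368; k=4: 468+2340+3·13·18=3510; k=5: 858+0+3·10·18=1398 → min 1398.
Length 5: L₁..L₅: k=1: 0+1158+19·10·10=3058; k=2: 570+858+19·3·10=1998; k=3: 1254+1560+19·12·10=5094; k=4: 1779+0+19·13·10=4249 → min 1998 | L₂..L₆: k=2: 0+1398+10·3·18=1938; k=3: 360+3720+10·12·18=6240; k=4: 858+2340+10·13·18=5538; k=5: 1158+0+10·10·18=2958 → min 1938.
Top-level splits: k=1: (L₁..L₁)·(L₂..L₆) → 0+1938+19·10·18 = 5358; k=2: (L₁..L₂)·(L₃..L₆) → 570+1398+19·3·18 = 2994; k=3: (L₁..L₃)·(L₄..L₆) → 1254+3720+19·12·18 = 9078; k=4: (L₁..L₄)·(L₅..L₆) → 1779+2340+19·13·18 = 8565; k=5: (L₁..L₅)·(L₆..L₆) → 1998+0+19·10·18 = 5418.
Best split is after L₂, i.e. k = 2.

2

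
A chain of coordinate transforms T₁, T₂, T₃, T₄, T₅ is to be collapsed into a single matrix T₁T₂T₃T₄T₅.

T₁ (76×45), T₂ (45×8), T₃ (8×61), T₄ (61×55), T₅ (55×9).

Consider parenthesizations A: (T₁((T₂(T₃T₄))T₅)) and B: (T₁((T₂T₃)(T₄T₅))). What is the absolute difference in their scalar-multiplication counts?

Order A = (T₁((T₂(T₃T₄))T₅)): (T₃T₄): 8×61 by 61×55 → 8×55, cost 8·61·55 = 26840; (T₂(T₃T₄)): 45×8 by 8×55 → 45×55, cost 45·8·55 = 19800; cumulative 46640; ((T₂(T₃T₄))T₅): 45×55 by 55×9 → 45×9, cost 45·55·9 = 22275; cumulative 68915; (T₁((T₂(T₃T₄))T₅)): 76×45 by 45×9 → 76×9, cost 76·45·9 = 30780; cumulative 99695. Total 99695.
Order B = (T₁((T₂T₃)(T₄T₅))): (T₂T₃): 45×8 by 8×61 → 45×61, cost 45·8·61 = 21960; (T₄T₅): 61×55 by 55×9 → 61×9, cost 61·55·9 = 30195; ((T₂T₃)(T₄T₅)): 45×61 by 61×9 → 45×9, cost 45·61·9 = 24705; cumulative 76860; (T₁((T₂T₃)(T₄T₅))): 76×45 by 45×9 → 76×9, cost 76·45·9 = 30780; cumulative 107640. Total 107640.
Difference: |99695 − 107640| = 7945.

7945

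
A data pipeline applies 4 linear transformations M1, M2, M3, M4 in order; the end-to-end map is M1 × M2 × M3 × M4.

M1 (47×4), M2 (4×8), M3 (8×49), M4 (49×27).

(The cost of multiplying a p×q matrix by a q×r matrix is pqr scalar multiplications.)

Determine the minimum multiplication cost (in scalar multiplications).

11936

Adjacent pairs: M1M2 = 47·4·8 = 1504; M2M3 = 4·8·49 = 1568; M3M4 = 8·49·27 = 10584.
Length 3: M1..M3: k=1: 0+1568+47·4·49=10780; k=2: 1504+0+47·8·49=19928 → min 10780 | M2..M4: k=2: 0+10584+4·8·27=11448; k=3: 1568+0+4·49·27=6860 → min 6860.
Length 4: M1..M4: k=1: 0+6860+47·4·27=11936; k=2: 1504+10584+47·8·27=22240; k=3: 10780+0+47·49·27=72961 → min 11936.
Optimal order: (M1 × ((M2 × M3) × M4)) with cost 11936.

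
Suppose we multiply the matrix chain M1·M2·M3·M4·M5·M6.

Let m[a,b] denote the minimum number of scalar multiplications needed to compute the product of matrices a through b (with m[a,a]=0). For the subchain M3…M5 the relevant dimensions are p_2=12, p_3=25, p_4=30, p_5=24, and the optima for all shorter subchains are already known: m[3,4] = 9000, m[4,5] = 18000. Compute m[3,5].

17640

m[3,5] = min over k∈[3,4] of m[3,k]+m[k+1,5]+p_{2}·p_k·p_{5}.
k=3: 0 + 18000 + 12·25·24 = 25200; k=4: 9000 + 0 + 12·30·24 = 17640.
Minimum: 17640 at k=4.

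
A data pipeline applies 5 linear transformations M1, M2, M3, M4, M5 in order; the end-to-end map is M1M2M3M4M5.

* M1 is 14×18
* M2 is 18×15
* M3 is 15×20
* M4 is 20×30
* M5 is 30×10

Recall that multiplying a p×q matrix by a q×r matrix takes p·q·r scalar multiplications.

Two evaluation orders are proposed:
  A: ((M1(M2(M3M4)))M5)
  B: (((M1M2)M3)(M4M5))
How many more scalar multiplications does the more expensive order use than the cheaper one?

12080

Order A = ((M1(M2(M3M4)))M5): (M3M4): 15×20 by 20×30 → 15×30, cost 15·20·30 = 9000; (M2(M3M4)): 18×15 by 15×30 → 18×30, cost 18·15·30 = 8100; cumulative 17100; (M1(M2(M3M4))): 14×18 by 18×30 → 14×30, cost 14·18·30 = 7560; cumulative 24660; ((M1(M2(M3M4)))M5): 14×30 by 30×10 → 14×10, cost 14·30·10 = 4200; cumulative 28860. Total 28860.
Order B = (((M1M2)M3)(M4M5)): (M1M2): 14×18 by 18×15 → 14×15, cost 14·18·15 = 3780; ((M1M2)M3): 14×15 by 15×20 → 14×20, cost 14·15·20 = 4200; cumulative 7980; (M4M5): 20×30 by 30×10 → 20×10, cost 20·30·10 = 6000; (((M1M2)M3)(M4M5)): 14×20 by 20×10 → 14×10, cost 14·20·10 = 2800; cumulative 16780. Total 16780.
Difference: |28860 − 16780| = 12080.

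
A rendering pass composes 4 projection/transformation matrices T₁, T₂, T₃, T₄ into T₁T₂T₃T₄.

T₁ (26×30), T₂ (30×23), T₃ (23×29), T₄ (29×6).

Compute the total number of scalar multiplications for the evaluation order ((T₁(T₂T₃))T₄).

47154

(T₂T₃): 30×23 by 23×29 → 30×29, cost 30·23·29 = 20010
(T₁(T₂T₃)): 26×30 by 30×29 → 26×29, cost 26·30·29 = 22620; cumulative 42630
((T₁(T₂T₃))T₄): 26×29 by 29×6 → 26×6, cost 26·29·6 = 4524; cumulative 47154
Total: 47154 scalar multiplications.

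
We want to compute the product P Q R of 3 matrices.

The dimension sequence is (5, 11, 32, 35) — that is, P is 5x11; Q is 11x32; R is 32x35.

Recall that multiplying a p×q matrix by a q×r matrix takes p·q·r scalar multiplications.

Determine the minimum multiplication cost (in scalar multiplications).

7360

Order (P (Q R)): (Q R): 11×32 by 32×35 → 11×35, cost 11·32·35 = 12320; (P (Q R)): 5×11 by 11×35 → 5×35, cost 5·11·35 = 1925; cumulative 14245. Total 14245.
Order ((P Q) R): (P Q): 5×11 by 11×32 → 5×32, cost 5·11·32 = 1760; ((P Q) R): 5×32 by 32×35 → 5×35, cost 5·32·35 = 5600; cumulative 7360. Total 7360.
Minimum: 7360.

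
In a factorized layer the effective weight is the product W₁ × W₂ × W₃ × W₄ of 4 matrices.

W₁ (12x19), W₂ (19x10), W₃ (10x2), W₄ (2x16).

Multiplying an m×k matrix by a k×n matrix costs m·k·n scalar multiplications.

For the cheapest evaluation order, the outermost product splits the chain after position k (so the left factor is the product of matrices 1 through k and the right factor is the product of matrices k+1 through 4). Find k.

Adjacent pairs: W₁W₂ = 12·19·10 = 2280; W₂W₃ = 19·10·2 = 380; W₃W₄ = 10·2·16 = 320.
Length 3: W₁..W₃: k=1: 0+380+12·19·2=836; k=2: 2280+0+12·10·2=2520 → min 836 | W₂..W₄: k=2: 0+320+19·10·16=3360; k=3: 380+0+19·2·16=988 → min 988.
Top-level splits: k=1: (W₁..W₁)·(W₂..W₄) → 0+988+12·19·16 = 4636; k=2: (W₁..W₂)·(W₃..W₄) → 2280+320+12·10·16 = 4520; k=3: (W₁..W₃)·(W₄..W₄) → 836+0+12·2·16 = 1220.
Best split is after W₃, i.e. k = 3.

3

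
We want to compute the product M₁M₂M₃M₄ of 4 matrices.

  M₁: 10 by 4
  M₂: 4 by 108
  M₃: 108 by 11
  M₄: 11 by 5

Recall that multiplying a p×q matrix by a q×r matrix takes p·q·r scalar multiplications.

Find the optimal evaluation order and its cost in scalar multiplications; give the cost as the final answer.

Adjacent pairs: M₁M₂ = 10·4·108 = 4320; M₂M₃ = 4·108·11 = 4752; M₃M₄ = 108·11·5 = 5940.
Length 3: M₁..M₃: k=1: 0+4752+10·4·11=5192; k=2: 4320+0+10·108·11=16200 → min 5192 | M₂..M₄: k=2: 0+5940+4·108·5=8100; k=3: 4752+0+4·11·5=4972 → min 4972.
Length 4: M₁..M₄: k=1: 0+4972+10·4·5=5172; k=2: 4320+5940+10·108·5=15660; k=3: 5192+0+10·11·5=5742 → min 5172.
Optimal parenthesization: (M₁((M₂M₃)M₄)) with cost 5172.

5172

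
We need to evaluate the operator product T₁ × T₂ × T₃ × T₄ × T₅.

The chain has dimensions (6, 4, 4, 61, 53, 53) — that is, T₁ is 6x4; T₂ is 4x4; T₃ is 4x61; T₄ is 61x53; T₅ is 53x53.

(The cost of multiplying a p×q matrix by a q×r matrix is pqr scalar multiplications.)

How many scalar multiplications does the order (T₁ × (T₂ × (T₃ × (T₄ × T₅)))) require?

186401

(T₄ × T₅): 61×53 by 53×53 → 61×53, cost 61·53·53 = 171349
(T₃ × (T₄ × T₅)): 4×61 by 61×53 → 4×53, cost 4·61·53 = 12932; cumulative 184281
(T₂ × (T₃ × (T₄ × T₅))): 4×4 by 4×53 → 4×53, cost 4·4·53 = 848; cumulative 185129
(T₁ × (T₂ × (T₃ × (T₄ × T₅)))): 6×4 by 4×53 → 6×53, cost 6·4·53 = 1272; cumulative 186401
Total: 186401 scalar multiplications.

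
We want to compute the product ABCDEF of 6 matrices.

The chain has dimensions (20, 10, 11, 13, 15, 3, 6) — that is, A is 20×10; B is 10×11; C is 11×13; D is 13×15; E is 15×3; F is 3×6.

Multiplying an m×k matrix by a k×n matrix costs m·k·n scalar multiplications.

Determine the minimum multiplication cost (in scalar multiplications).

2304

Adjacent pairs: AB = 20·10·11 = 2200; BC = 10·11·13 = 1430; CD = 11·13·15 = 2145; DE = 13·15·3 = 585; EF = 15·3·6 = 270.
Length 3: A..C: k=1: 0+1430+20·10·13=4030; k=2: 2200+0+20·11·13=5060 → min 4030 | B..D: k=2: 0+2145+10·11·15=3795; k=3: 1430+0+10·13·15=3380 → min 3380 | C..E: k=3: 0+585+11·13·3=1014; k=4: 2145+0+11·15·3=2640 → min 1014 | D..F: k=4: 0+270+13·15·6=1440; k=5: 585+0+13·3·6=819 → min 819.
Length 4: A..D: k=1: 0+3380+20·10·15=6380; k=2: 2200+2145+20·11·15=7645; k=3: 4030+0+20·13·15=7930 → min 6380 | B..E: k=2: 0+1014+10·11·3=1344; k=3: 1430+585+10·13·3=2405; k=4: 3380+0+10·15·3=3830 → min 1344 | C..F: k=3: 0+819+11·13·6=1677; k=4: 2145+270+11·15·6=3405; k=5: 1014+0+11·3·6=1212 → min 1212.
Length 5: A..E: k=1: 0+1344+20·10·3=1944; k=2: 2200+1014+20·11·3=3874; k=3: 4030+585+20·13·3=5395; k=4: 6380+0+20·15·3=7280 → min 1944 | B..F: k=2: 0+1212+10·11·6=1872; k=3: 1430+819+10·13·6=3029; k=4: 3380+270+10·15·6=4550; k=5: 1344+0+10·3·6=1524 → min 1524.
Length 6: A..F: k=1: 0+1524+20·10·6=2724; k=2: 2200+1212+20·11·6=4732; k=3: 4030+819+20·13·6=6409; k=4: 6380+270+20·15·6=8450; k=5: 1944+0+20·3·6=2304 → min 2304.
Optimal order: ((A(B(C(DE))))F) with cost 2304.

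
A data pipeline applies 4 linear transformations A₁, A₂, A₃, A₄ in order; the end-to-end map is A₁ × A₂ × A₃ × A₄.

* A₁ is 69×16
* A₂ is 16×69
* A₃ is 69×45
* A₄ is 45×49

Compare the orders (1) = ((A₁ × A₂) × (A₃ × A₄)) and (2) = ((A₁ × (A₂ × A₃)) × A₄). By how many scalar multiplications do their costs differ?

Order (1) = ((A₁ × A₂) × (A₃ × A₄)): (A₁ × A₂): 69×16 by 16×69 → 69×69, cost 69·16·69 = 76176; (A₃ × A₄): 69×45 by 45×49 → 69×49, cost 69·45·49 = 152145; ((A₁ × A₂) × (A₃ × A₄)): 69×69 by 69×49 → 69×49, cost 69·69·49 = 233289; cumulative 461610. Total 461610.
Order (2) = ((A₁ × (A₂ × A₃)) × A₄): (A₂ × A₃): 16×69 by 69×45 → 16×45, cost 16·69·45 = 49680; (A₁ × (A₂ × A₃)): 69×16 by 16×45 → 69×45, cost 69·16·45 = 49680; cumulative 99360; ((A₁ × (A₂ × A₃)) × A₄): 69×45 by 45×49 → 69×49, cost 69·45·49 = 152145; cumulative 251505. Total 251505.
Difference: |461610 − 251505| = 210105.

210105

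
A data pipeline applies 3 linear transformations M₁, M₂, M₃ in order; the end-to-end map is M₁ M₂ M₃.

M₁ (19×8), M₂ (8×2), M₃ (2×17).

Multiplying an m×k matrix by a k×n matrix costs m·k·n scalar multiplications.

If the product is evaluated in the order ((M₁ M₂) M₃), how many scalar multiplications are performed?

950

(M₁ M₂): 19×8 by 8×2 → 19×2, cost 19·8·2 = 304
((M₁ M₂) M₃): 19×2 by 2×17 → 19×17, cost 19·2·17 = 646; cumulative 950
Total: 950 scalar multiplications.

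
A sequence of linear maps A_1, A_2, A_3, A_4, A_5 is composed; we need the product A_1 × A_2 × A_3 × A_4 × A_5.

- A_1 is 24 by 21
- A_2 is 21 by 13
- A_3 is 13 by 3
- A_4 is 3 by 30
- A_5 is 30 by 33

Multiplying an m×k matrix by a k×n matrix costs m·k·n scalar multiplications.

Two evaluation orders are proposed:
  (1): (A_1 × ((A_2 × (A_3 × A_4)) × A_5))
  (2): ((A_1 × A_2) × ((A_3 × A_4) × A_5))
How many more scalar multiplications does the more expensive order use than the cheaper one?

Order (1) = (A_1 × ((A_2 × (A_3 × A_4)) × A_5)): (A_3 × A_4): 13×3 by 3×30 → 13×30, cost 13·3·30 = 1170; (A_2 × (A_3 × A_4)): 21×13 by 13×30 → 21×30, cost 21·13·30 = 8190; cumulative 9360; ((A_2 × (A_3 × A_4)) × A_5): 21×30 by 30×33 → 21×33, cost 21·30·33 = 20790; cumulative 30150; (A_1 × ((A_2 × (A_3 × A_4)) × A_5)): 24×21 by 21×33 → 24×33, cost 24·21·33 = 16632; cumulative 46782. Total 46782.
Order (2) = ((A_1 × A_2) × ((A_3 × A_4) × A_5)): (A_1 × A_2): 24×21 by 21×13 → 24×13, cost 24·21·13 = 6552; (A_3 × A_4): 13×3 by 3×30 → 13×30, cost 13·3·30 = 1170; ((A_3 × A_4) × A_5): 13×30 by 30×33 → 13×33, cost 13·30·33 = 12870; cumulative 14040; ((A_1 × A_2) × ((A_3 × A_4) × A_5)): 24×13 by 13×33 → 24×33, cost 24·13·33 = 10296; cumulative 30888. Total 30888.
Difference: |46782 − 30888| = 15894.

15894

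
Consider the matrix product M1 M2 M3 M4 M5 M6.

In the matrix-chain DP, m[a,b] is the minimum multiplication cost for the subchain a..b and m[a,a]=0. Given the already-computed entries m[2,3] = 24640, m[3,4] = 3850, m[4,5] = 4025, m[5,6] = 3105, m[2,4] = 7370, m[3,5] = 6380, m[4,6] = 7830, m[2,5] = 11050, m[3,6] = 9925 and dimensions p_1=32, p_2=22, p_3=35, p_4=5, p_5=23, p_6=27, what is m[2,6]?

14795

m[2,6] = min over k∈[2,5] of m[2,k]+m[k+1,6]+p_{1}·p_k·p_{6}.
k=2: 0 + 9925 + 32·22·27 = 28933; k=3: 24640 + 7830 + 32·35·27 = 62710; k=4: 7370 + 3105 + 32·5·27 = 14795; k=5: 11050 + 0 + 32·23·27 = 30922.
Minimum: 14795 at k=4.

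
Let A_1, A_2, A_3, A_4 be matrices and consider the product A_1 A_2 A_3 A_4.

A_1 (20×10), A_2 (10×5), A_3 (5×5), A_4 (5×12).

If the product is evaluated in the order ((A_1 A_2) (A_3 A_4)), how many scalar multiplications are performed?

(A_1 A_2): 20×10 by 10×5 → 20×5, cost 20·10·5 = 1000
(A_3 A_4): 5×5 by 5×12 → 5×12, cost 5·5·12 = 300
((A_1 A_2) (A_3 A_4)): 20×5 by 5×12 → 20×12, cost 20·5·12 = 1200; cumulative 2500
Total: 2500 scalar multiplications.

2500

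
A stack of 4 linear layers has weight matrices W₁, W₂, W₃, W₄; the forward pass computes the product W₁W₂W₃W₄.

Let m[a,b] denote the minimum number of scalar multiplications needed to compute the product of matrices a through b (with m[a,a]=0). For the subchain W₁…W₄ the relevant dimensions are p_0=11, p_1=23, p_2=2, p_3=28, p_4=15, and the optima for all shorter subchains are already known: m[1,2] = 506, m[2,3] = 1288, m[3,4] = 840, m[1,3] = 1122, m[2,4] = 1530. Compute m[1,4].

1676

m[1,4] = min over k∈[1,3] of m[1,k]+m[k+1,4]+p_{0}·p_k·p_{4}.
k=1: 0 + 1530 + 11·23·15 = 5325; k=2: 506 + 840 + 11·2·15 = 1676; k=3: 1122 + 0 + 11·28·15 = 5742.
Minimum: 1676 at k=2.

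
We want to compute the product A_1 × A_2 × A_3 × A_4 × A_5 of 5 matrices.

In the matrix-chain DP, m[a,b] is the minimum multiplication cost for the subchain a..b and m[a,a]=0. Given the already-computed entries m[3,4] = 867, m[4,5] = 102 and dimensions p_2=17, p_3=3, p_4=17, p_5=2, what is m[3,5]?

204

m[3,5] = min over k∈[3,4] of m[3,k]+m[k+1,5]+p_{2}·p_k·p_{5}.
k=3: 0 + 102 + 17·3·2 = 204; k=4: 867 + 0 + 17·17·2 = 1445.
Minimum: 204 at k=3.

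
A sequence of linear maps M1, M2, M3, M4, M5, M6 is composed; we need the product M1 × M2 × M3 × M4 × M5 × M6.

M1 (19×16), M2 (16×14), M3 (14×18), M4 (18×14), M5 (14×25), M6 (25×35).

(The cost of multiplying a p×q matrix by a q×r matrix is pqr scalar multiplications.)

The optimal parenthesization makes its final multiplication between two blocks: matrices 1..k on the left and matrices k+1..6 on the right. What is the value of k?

Adjacent pairs: M1M2 = 19·16·14 = 4256; M2M3 = 16·14·18 = 4032; M3M4 = 14·18·14 = 3528; M4M5 = 18·14·25 = 6300; M5M6 = 14·25·35 = 12250.
Length 3: M1..M3: k=1: 0+4032+19·16·18=9504; k=2: 4256+0+19·14·18=9044 → min 9044 | M2..M4: k=2: 0+3528+16·14·14=6664; k=3: 4032+0+16·18·14=8064 → min 6664 | M3..M5: k=3: 0+6300+14·18·25=12600; k=4: 3528+0+14·14·25=8428 → min 8428 | M4..M6: k=4: 0+12250+18·14·35=21070; k=5: 6300+0+18·25·35=22050 → min 21070.
Length 4: M1..M4: k=1: 0+6664+19·16·14=10920; k=2: 4256+3528+19·14·14=11508; k=3: 9044+0+19·18·14=13832 → min 10920 | M2..M5: k=2: 0+8428+16·14·25=14028; k=3: 4032+6300+16·18·25=17532; k=4: 6664+0+16·14·25=12264 → min 12264 | M3..M6: k=3: 0+21070+14·18·35=29890; k=4: 3528+12250+14·14·35=22638; k=5: 8428+0+14·25·35=20678 → min 20678.
Length 5: M1..M5: k=1: 0+12264+19·16·25=19864; k=2: 4256+8428+19·14·25=19334; k=3: 9044+6300+19·18·25=23894; k=4: 10920+0+19·14·25=17570 → min 17570 | M2..M6: k=2: 0+20678+16·14·35=28518; k=3: 4032+21070+16·18·35=35182; k=4: 6664+12250+16·14·35=26754; k=5: 12264+0+16·25·35=26264 → min 26264.
Top-level splits: k=1: (M1..M1)·(M2..M6) → 0+26264+19·16·35 = 36904; k=2: (M1..M2)·(M3..M6) → 4256+20678+19·14·35 = 34244; k=3: (M1..M3)·(M4..M6) → 9044+21070+19·18·35 = 42084; k=4: (M1..M4)·(M5..M6) → 10920+12250+19·14·35 = 32480; k=5: (M1..M5)·(M6..M6) → 17570+0+19·25·35 = 34195.
Best split is after M4, i.e. k = 4.

4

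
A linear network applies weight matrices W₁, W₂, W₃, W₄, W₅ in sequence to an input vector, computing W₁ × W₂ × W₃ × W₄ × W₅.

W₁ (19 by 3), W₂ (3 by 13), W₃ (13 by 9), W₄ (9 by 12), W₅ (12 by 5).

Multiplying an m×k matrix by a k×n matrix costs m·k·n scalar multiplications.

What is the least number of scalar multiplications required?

Adjacent pairs: W₁W₂ = 19·3·13 = 741; W₂W₃ = 3·13·9 = 351; W₃W₄ = 13·9·12 = 1404; W₄W₅ = 9·12·5 = 540.
Length 3: W₁..W₃: k=1: 0+351+19·3·9=864; k=2: 741+0+19·13·9=2964 → min 864 | W₂..W₄: k=2: 0+1404+3·13·12=1872; k=3: 351+0+3·9·12=675 → min 675 | W₃..W₅: k=3: 0+540+13·9·5=1125; k=4: 1404+0+13·12·5=2184 → min 1125.
Length 4: W₁..W₄: k=1: 0+675+19·3·12=1359; k=2: 741+1404+19·13·12=5109; k=3: 864+0+19·9·12=2916 → min 1359 | W₂..W₅: k=2: 0+1125+3·13·5=1320; k=3: 351+540+3·9·5=1026; k=4: 675+0+3·12·5=855 → min 855.
Length 5: W₁..W₅: k=1: 0+855+19·3·5=1140; k=2: 741+1125+19·13·5=3101; k=3: 864+540+19·9·5=2259; k=4: 1359+0+19·12·5=2499 → min 1140.
Optimal order: (W₁ × (((W₂ × W₃) × W₄) × W₅)) with cost 1140.

1140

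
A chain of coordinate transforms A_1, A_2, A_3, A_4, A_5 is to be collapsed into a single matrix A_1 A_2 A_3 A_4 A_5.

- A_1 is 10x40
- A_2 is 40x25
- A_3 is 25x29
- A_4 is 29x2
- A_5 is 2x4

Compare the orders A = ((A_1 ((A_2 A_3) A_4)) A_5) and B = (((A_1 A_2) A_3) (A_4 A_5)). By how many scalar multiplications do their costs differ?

Order A = ((A_1 ((A_2 A_3) A_4)) A_5): (A_2 A_3): 40×25 by 25×29 → 40×29, cost 40·25·29 = 29000; ((A_2 A_3) A_4): 40×29 by 29×2 → 40×2, cost 40·29·2 = 2320; cumulative 31320; (A_1 ((A_2 A_3) A_4)): 10×40 by 40×2 → 10×2, cost 10·40·2 = 800; cumulative 32120; ((A_1 ((A_2 A_3) A_4)) A_5): 10×2 by 2×4 → 10×4, cost 10·2·4 = 80; cumulative 32200. Total 32200.
Order B = (((A_1 A_2) A_3) (A_4 A_5)): (A_1 A_2): 10×40 by 40×25 → 10×25, cost 10·40·25 = 10000; ((A_1 A_2) A_3): 10×25 by 25×29 → 10×29, cost 10·25·29 = 7250; cumulative 17250; (A_4 A_5): 29×2 by 2×4 → 29×4, cost 29·2·4 = 232; (((A_1 A_2) A_3) (A_4 A_5)): 10×29 by 29×4 → 10×4, cost 10·29·4 = 1160; cumulative 18642. Total 18642.
Difference: |32200 − 18642| = 13558.

13558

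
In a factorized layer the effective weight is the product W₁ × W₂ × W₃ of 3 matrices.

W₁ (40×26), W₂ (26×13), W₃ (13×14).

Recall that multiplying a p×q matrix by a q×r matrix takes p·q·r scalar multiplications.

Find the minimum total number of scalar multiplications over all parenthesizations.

Order (W₁ × (W₂ × W₃)): (W₂ × W₃): 26×13 by 13×14 → 26×14, cost 26·13·14 = 4732; (W₁ × (W₂ × W₃)): 40×26 by 26×14 → 40×14, cost 40·26·14 = 14560; cumulative 19292. Total 19292.
Order ((W₁ × W₂) × W₃): (W₁ × W₂): 40×26 by 26×13 → 40×13, cost 40·26·13 = 13520; ((W₁ × W₂) × W₃): 40×13 by 13×14 → 40×14, cost 40·13·14 = 7280; cumulative 20800. Total 20800.
Minimum: 19292.

19292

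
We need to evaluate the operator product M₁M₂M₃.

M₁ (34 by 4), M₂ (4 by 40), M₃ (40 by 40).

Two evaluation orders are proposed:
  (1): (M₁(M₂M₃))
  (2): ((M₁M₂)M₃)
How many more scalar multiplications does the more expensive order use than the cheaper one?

Order (1) = (M₁(M₂M₃)): (M₂M₃): 4×40 by 40×40 → 4×40, cost 4·40·40 = 6400; (M₁(M₂M₃)): 34×4 by 4×40 → 34×40, cost 34·4·40 = 5440; cumulative 11840. Total 11840.
Order (2) = ((M₁M₂)M₃): (M₁M₂): 34×4 by 4×40 → 34×40, cost 34·4·40 = 5440; ((M₁M₂)M₃): 34×40 by 40×40 → 34×40, cost 34·40·40 = 54400; cumulative 59840. Total 59840.
Difference: |11840 − 59840| = 48000.

48000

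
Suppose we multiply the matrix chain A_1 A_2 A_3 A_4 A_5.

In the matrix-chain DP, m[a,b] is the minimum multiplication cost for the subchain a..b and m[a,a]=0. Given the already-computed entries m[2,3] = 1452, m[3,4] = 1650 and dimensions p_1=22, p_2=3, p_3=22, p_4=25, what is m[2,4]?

3300

m[2,4] = min over k∈[2,3] of m[2,k]+m[k+1,4]+p_{1}·p_k·p_{4}.
k=2: 0 + 1650 + 22·3·25 = 3300; k=3: 1452 + 0 + 22·22·25 = 13552.
Minimum: 3300 at k=2.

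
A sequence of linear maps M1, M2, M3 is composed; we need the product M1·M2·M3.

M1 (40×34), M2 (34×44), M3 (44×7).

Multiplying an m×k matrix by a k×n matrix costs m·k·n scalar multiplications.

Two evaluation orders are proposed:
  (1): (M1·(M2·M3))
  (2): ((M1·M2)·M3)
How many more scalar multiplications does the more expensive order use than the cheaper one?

52168

Order (1) = (M1·(M2·M3)): (M2·M3): 34×44 by 44×7 → 34×7, cost 34·44·7 = 10472; (M1·(M2·M3)): 40×34 by 34×7 → 40×7, cost 40·34·7 = 9520; cumulative 19992. Total 19992.
Order (2) = ((M1·M2)·M3): (M1·M2): 40×34 by 34×44 → 40×44, cost 40·34·44 = 59840; ((M1·M2)·M3): 40×44 by 44×7 → 40×7, cost 40·44·7 = 12320; cumulative 72160. Total 72160.
Difference: |19992 − 72160| = 52168.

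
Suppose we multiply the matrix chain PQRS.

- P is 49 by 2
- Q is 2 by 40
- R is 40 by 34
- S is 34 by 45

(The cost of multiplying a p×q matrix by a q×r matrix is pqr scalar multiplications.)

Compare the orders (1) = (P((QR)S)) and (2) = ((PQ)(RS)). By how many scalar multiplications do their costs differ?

Order (1) = (P((QR)S)): (QR): 2×40 by 40×34 → 2×34, cost 2·40·34 = 2720; ((QR)S): 2×34 by 34×45 → 2×45, cost 2·34·45 = 3060; cumulative 5780; (P((QR)S)): 49×2 by 2×45 → 49×45, cost 49·2·45 = 4410; cumulative 10190. Total 10190.
Order (2) = ((PQ)(RS)): (PQ): 49×2 by 2×40 → 49×40, cost 49·2·40 = 3920; (RS): 40×34 by 34×45 → 40×45, cost 40·34·45 = 61200; ((PQ)(RS)): 49×40 by 40×45 → 49×45, cost 49·40·45 = 88200; cumulative 153320. Total 153320.
Difference: |10190 − 153320| = 143130.

143130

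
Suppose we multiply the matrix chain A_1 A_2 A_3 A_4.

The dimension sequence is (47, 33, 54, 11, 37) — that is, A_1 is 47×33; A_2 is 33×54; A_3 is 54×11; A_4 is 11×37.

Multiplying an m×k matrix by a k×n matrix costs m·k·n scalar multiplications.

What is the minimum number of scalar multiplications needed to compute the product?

55792

Adjacent pairs: A_1A_2 = 47·33·54 = 83754; A_2A_3 = 33·54·11 = 19602; A_3A_4 = 54·11·37 = 21978.
Length 3: A_1..A_3: k=1: 0+19602+47·33·11=36663; k=2: 83754+0+47·54·11=111672 → min 36663 | A_2..A_4: k=2: 0+21978+33·54·37=87912; k=3: 19602+0+33·11·37=33033 → min 33033.
Length 4: A_1..A_4: k=1: 0+33033+47·33·37=90420; k=2: 83754+21978+47·54·37=199638; k=3: 36663+0+47·11·37=55792 → min 55792.
Optimal order: ((A_1 (A_2 A_3)) A_4) with cost 55792.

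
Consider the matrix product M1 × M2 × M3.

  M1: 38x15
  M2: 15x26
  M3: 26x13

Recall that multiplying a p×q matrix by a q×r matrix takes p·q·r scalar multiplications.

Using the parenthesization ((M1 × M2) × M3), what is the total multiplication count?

27664

(M1 × M2): 38×15 by 15×26 → 38×26, cost 38·15·26 = 14820
((M1 × M2) × M3): 38×26 by 26×13 → 38×13, cost 38·26·13 = 12844; cumulative 27664
Total: 27664 scalar multiplications.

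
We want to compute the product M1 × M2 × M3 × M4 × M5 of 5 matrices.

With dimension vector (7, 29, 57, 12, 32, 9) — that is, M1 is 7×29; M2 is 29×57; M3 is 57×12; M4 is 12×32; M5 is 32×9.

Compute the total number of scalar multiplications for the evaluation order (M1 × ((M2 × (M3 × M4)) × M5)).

(M3 × M4): 57×12 by 12×32 → 57×32, cost 57·12·32 = 21888
(M2 × (M3 × M4)): 29×57 by 57×32 → 29×32, cost 29·57·32 = 52896; cumulative 74784
((M2 × (M3 × M4)) × M5): 29×32 by 32×9 → 29×9, cost 29·32·9 = 8352; cumulative 83136
(M1 × ((M2 × (M3 × M4)) × M5)): 7×29 by 29×9 → 7×9, cost 7·29·9 = 1827; cumulative 84963
Total: 84963 scalar multiplications.

84963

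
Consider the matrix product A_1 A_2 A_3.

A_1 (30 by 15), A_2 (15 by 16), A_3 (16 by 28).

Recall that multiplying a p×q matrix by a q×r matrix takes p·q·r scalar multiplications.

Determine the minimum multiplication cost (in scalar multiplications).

Order (A_1 (A_2 A_3)): (A_2 A_3): 15×16 by 16×28 → 15×28, cost 15·16·28 = 6720; (A_1 (A_2 A_3)): 30×15 by 15×28 → 30×28, cost 30·15·28 = 12600; cumulative 19320. Total 19320.
Order ((A_1 A_2) A_3): (A_1 A_2): 30×15 by 15×16 → 30×16, cost 30·15·16 = 7200; ((A_1 A_2) A_3): 30×16 by 16×28 → 30×28, cost 30·16·28 = 13440; cumulative 20640. Total 20640.
Minimum: 19320.

19320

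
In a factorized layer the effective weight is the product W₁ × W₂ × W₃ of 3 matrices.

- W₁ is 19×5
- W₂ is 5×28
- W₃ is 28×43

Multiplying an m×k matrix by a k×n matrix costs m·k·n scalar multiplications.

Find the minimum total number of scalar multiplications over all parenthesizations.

10105

Order (W₁ × (W₂ × W₃)): (W₂ × W₃): 5×28 by 28×43 → 5×43, cost 5·28·43 = 6020; (W₁ × (W₂ × W₃)): 19×5 by 5×43 → 19×43, cost 19·5·43 = 4085; cumulative 10105. Total 10105.
Order ((W₁ × W₂) × W₃): (W₁ × W₂): 19×5 by 5×28 → 19×28, cost 19·5·28 = 2660; ((W₁ × W₂) × W₃): 19×28 by 28×43 → 19×43, cost 19·28·43 = 22876; cumulative 25536. Total 25536.
Minimum: 10105.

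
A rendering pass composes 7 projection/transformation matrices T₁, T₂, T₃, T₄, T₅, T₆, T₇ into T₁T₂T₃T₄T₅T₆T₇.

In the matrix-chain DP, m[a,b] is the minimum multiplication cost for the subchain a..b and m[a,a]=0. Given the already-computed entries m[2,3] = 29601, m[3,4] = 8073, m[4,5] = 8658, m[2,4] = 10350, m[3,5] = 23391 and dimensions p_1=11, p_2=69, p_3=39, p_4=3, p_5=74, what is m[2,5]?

12792

m[2,5] = min over k∈[2,4] of m[2,k]+m[k+1,5]+p_{1}·p_k·p_{5}.
k=2: 0 + 23391 + 11·69·74 = 79557; k=3: 29601 + 8658 + 11·39·74 = 70005; k=4: 10350 + 0 + 11·3·74 = 12792.
Minimum: 12792 at k=4.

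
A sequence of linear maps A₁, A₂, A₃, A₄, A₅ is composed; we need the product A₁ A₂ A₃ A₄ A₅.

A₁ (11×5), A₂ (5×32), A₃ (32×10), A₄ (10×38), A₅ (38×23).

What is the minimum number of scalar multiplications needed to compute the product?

Adjacent pairs: A₁A₂ = 11·5·32 = 1760; A₂A₃ = 5·32·10 = 1600; A₃A₄ = 32·10·38 = 12160; A₄A₅ = 10·38·23 = 8740.
Length 3: A₁..A₃: k=1: 0+1600+11·5·10=2150; k=2: 1760+0+11·32·10=5280 → min 2150 | A₂..A₄: k=2: 0+12160+5·32·38=18240; k=3: 1600+0+5·10·38=3500 → min 3500 | A₃..A₅: k=3: 0+8740+32·10·23=16100; k=4: 12160+0+32·38·23=40128 → min 16100.
Length 4: A₁..A₄: k=1: 0+3500+11·5·38=5590; k=2: 1760+12160+11·32·38=27296; k=3: 2150+0+11·10·38=6330 → min 5590 | A₂..A₅: k=2: 0+16100+5·32·23=19780; k=3: 1600+8740+5·10·23=11490; k=4: 3500+0+5·38·23=7870 → min 7870.
Length 5: A₁..A₅: k=1: 0+7870+11·5·23=9135; k=2: 1760+16100+11·32·23=25956; k=3: 2150+8740+11·10·23=13420; k=4: 5590+0+11·38·23=15204 → min 9135.
Optimal order: (A₁ (((A₂ A₃) A₄) A₅)) with cost 9135.

9135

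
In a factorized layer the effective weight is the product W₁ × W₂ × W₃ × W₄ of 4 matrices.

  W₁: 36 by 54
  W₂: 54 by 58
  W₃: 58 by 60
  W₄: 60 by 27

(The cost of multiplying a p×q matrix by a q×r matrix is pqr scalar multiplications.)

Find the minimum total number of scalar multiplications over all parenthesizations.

Adjacent pairs: W₁W₂ = 36·54·58 = 112752; W₂W₃ = 54·58·60 = 187920; W₃W₄ = 58·60·27 = 93960.
Length 3: W₁..W₃: k=1: 0+187920+36·54·60=304560; k=2: 112752+0+36·58·60=238032 → min 238032 | W₂..W₄: k=2: 0+93960+54·58·27=178524; k=3: 187920+0+54·60·27=275400 → min 178524.
Length 4: W₁..W₄: k=1: 0+178524+36·54·27=231012; k=2: 112752+93960+36·58·27=263088; k=3: 238032+0+36·60·27=296352 → min 231012.
Optimal order: (W₁ × (W₂ × (W₃ × W₄))) with cost 231012.

231012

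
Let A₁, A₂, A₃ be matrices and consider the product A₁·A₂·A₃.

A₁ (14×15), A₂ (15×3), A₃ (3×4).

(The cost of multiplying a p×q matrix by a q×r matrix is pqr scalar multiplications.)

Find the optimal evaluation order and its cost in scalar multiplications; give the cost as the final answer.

(A₁·(A₂·A₃)): cost 1020.
((A₁·A₂)·A₃): cost 798.
Optimal: ((A₁·A₂)·A₃) with cost 798.

798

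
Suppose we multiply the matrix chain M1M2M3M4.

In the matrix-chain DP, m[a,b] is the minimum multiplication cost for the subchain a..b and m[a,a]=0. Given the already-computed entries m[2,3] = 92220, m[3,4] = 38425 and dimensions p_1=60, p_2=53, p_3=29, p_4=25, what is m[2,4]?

117925

m[2,4] = min over k∈[2,3] of m[2,k]+m[k+1,4]+p_{1}·p_k·p_{4}.
k=2: 0 + 38425 + 60·53·25 = 117925; k=3: 92220 + 0 + 60·29·25 = 135720.
Minimum: 117925 at k=2.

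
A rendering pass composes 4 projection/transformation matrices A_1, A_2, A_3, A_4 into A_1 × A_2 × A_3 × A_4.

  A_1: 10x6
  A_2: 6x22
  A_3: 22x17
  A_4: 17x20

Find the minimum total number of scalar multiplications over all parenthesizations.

5484

Adjacent pairs: A_1A_2 = 10·6·22 = 1320; A_2A_3 = 6·22·17 = 2244; A_3A_4 = 22·17·20 = 7480.
Length 3: A_1..A_3: k=1: 0+2244+10·6·17=3264; k=2: 1320+0+10·22·17=5060 → min 3264 | A_2..A_4: k=2: 0+7480+6·22·20=10120; k=3: 2244+0+6·17·20=4284 → min 4284.
Length 4: A_1..A_4: k=1: 0+4284+10·6·20=5484; k=2: 1320+7480+10·22·20=13200; k=3: 3264+0+10·17·20=6664 → min 5484.
Optimal order: (A_1 × ((A_2 × A_3) × A_4)) with cost 5484.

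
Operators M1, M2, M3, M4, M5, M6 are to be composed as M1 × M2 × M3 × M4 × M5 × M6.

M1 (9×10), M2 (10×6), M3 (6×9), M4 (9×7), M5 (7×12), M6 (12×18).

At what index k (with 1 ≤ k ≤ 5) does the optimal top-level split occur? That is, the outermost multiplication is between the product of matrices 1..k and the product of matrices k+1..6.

2

Adjacent pairs: M1M2 = 9·10·6 = 540; M2M3 = 10·6·9 = 540; M3M4 = 6·9·7 = 378; M4M5 = 9·7·12 = 756; M5M6 = 7·12·18 = 1512.
Length 3: M1..M3: k=1: 0+540+9·10·9=1350; k=2: 540+0+9·6·9=1026 → min 1026 | M2..M4: k=2: 0+378+10·6·7=798; k=3: 540+0+10·9·7=1170 → min 798 | M3..M5: k=3: 0+756+6·9·12=1404; k=4: 378+0+6·7·12=882 → min 882 | M4..M6: k=4: 0+1512+9·7·18=2646; k=5: 756+0+9·12·18=2700 → min 2646.
Length 4: M1..M4: k=1: 0+798+9·10·7=1428; k=2: 540+378+9·6·7=1296; k=3: 1026+0+9·9·7=1593 → min 1296 | M2..M5: k=2: 0+882+10·6·12=1602; k=3: 540+756+10·9·12=2376; k=4: 798+0+10·7·12=1638 → min 1602 | M3..M6: k=3: 0+2646+6·9·18=3618; k=4: 378+1512+6·7·18=2646; k=5: 882+0+6·12·18=2178 → min 2178.
Length 5: M1..M5: k=1: 0+1602+9·10·12=2682; k=2: 540+882+9·6·12=2070; k=3: 1026+756+9·9·12=2754; k=4: 1296+0+9·7·12=2052 → min 2052 | M2..M6: k=2: 0+2178+10·6·18=3258; k=3: 540+2646+10·9·18=4806; k=4: 798+1512+10·7·18=3570; k=5: 1602+0+10·12·18=3762 → min 3258.
Top-level splits: k=1: (M1..M1)·(M2..M6) → 0+3258+9·10·18 = 4878; k=2: (M1..M2)·(M3..M6) → 540+2178+9·6·18 = 3690; k=3: (M1..M3)·(M4..M6) → 1026+2646+9·9·18 = 5130; k=4: (M1..M4)·(M5..M6) → 1296+1512+9·7·18 = 3942; k=5: (M1..M5)·(M6..M6) → 2052+0+9·12·18 = 3996.
Best split is after M2, i.e. k = 2.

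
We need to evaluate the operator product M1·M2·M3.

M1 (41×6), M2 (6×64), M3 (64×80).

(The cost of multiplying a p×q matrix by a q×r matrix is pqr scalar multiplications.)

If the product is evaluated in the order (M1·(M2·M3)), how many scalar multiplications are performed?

(M2·M3): 6×64 by 64×80 → 6×80, cost 6·64·80 = 30720
(M1·(M2·M3)): 41×6 by 6×80 → 41×80, cost 41·6·80 = 19680; cumulative 50400
Total: 50400 scalar multiplications.

50400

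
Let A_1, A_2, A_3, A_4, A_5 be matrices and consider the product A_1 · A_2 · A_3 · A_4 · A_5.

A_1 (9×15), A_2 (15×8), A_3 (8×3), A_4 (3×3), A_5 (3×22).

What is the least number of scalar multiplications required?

1431

Adjacent pairs: A_1A_2 = 9·15·8 = 1080; A_2A_3 = 15·8·3 = 360; A_3A_4 = 8·3·3 = 72; A_4A_5 = 3·3·22 = 198.
Length 3: A_1..A_3: k=1: 0+360+9·15·3=765; k=2: 1080+0+9·8·3=1296 → min 765 | A_2..A_4: k=2: 0+72+15·8·3=432; k=3: 360+0+15·3·3=495 → min 432 | A_3..A_5: k=3: 0+198+8·3·22=726; k=4: 72+0+8·3·22=600 → min 600.
Length 4: A_1..A_4: k=1: 0+432+9·15·3=837; k=2: 1080+72+9·8·3=1368; k=3: 765+0+9·3·3=846 → min 837 | A_2..A_5: k=2: 0+600+15·8·22=3240; k=3: 360+198+15·3·22=1548; k=4: 432+0+15·3·22=1422 → min 1422.
Length 5: A_1..A_5: k=1: 0+1422+9·15·22=4392; k=2: 1080+600+9·8·22=3264; k=3: 765+198+9·3·22=1557; k=4: 837+0+9·3·22=1431 → min 1431.
Optimal order: ((A_1 · (A_2 · (A_3 · A_4))) · A_5) with cost 1431.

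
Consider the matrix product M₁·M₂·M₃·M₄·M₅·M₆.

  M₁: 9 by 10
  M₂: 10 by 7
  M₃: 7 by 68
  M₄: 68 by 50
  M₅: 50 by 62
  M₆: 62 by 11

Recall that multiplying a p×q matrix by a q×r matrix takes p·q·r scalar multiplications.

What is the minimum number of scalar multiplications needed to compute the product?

51597

Adjacent pairs: M₁M₂ = 9·10·7 = 630; M₂M₃ = 10·7·68 = 4760; M₃M₄ = 7·68·50 = 23800; M₄M₅ = 68·50·62 = 210800; M₅M₆ = 50·62·11 = 34100.
Length 3: M₁..M₃: k=1: 0+4760+9·10·68=10880; k=2: 630+0+9·7·68=4914 → min 4914 | M₂..M₄: k=2: 0+23800+10·7·50=27300; k=3: 4760+0+10·68·50=38760 → min 27300 | M₃..M₅: k=3: 0+210800+7·68·62=240312; k=4: 23800+0+7·50·62=45500 → min 45500 | M₄..M₆: k=4: 0+34100+68·50·11=71500; k=5: 210800+0+68·62·11=257176 → min 71500.
Length 4: M₁..M₄: k=1: 0+27300+9·10·50=31800; k=2: 630+23800+9·7·50=27580; k=3: 4914+0+9·68·50=35514 → min 27580 | M₂..M₅: k=2: 0+45500+10·7·62=49840; k=3: 4760+210800+10·68·62=257720; k=4: 27300+0+10·50·62=58300 → min 49840 | M₃..M₆: k=3: 0+71500+7·68·11=76736; k=4: 23800+34100+7·50·11=61750; k=5: 45500+0+7·62·11=50274 → min 50274.
Length 5: M₁..M₅: k=1: 0+49840+9·10·62=55420; k=2: 630+45500+9·7·62=50036; k=3: 4914+210800+9·68·62=253658; k=4: 27580+0+9·50·62=55480 → min 50036 | M₂..M₆: k=2: 0+50274+10·7·11=51044; k=3: 4760+71500+10·68·11=83740; k=4: 27300+34100+10·50·11=66900; k=5: 49840+0+10·62·11=56660 → min 51044.
Length 6: M₁..M₆: k=1: 0+51044+9·10·11=52034; k=2: 630+50274+9·7·11=51597; k=3: 4914+71500+9·68·11=83146; k=4: 27580+34100+9·50·11=66630; k=5: 50036+0+9·62·11=56174 → min 51597.
Optimal order: ((M₁·M₂)·(((M₃·M₄)·M₅)·M₆)) with cost 51597.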